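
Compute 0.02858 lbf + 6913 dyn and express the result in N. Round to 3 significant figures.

0.02858 lbf = 0.127130 N and 6913 dyn = 0.0691300 N.
0.127130 + 0.0691300 ≈ 0.196 N.

0.196 N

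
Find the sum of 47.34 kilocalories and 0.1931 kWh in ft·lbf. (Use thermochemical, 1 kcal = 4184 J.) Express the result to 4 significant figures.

658800 foot-pounds

47.34 kcal = 146089 ft·lbf and 0.1931 kWh = 512724 ft·lbf.
146089 + 512724 ≈ 658800 ft·lbf.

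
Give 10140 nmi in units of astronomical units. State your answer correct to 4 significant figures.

1 nmi = 1.23799e-8 au.
Then 10140 × 1.23799e-8 ≈ 0.0001255 au.

0.0001255 au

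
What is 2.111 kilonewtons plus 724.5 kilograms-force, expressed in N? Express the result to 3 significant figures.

2.111 kN = 2111.00 N and 724.5 kgf = 7104.92 N.
2111.00 + 7104.92 ≈ 9220 N.

9220 newtons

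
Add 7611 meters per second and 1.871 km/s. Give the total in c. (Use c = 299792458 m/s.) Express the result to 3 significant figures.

3.16e-5 times the speed of light

7611 m/s = 2.53876e-5 c and 1.871 km/s = 6.24098e-6 c.
2.53876e-5 + 6.24098e-6 ≈ 3.16e-5 c.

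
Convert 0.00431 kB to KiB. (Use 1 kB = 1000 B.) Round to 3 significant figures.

0.00421 KiB

1 kB = 0.9765625 KiB.
Thus 0.00431 × 0.9765625 ≈ 0.00421 KiB.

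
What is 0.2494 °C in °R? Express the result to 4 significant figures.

°R = (°C + 273.15) × 9/5.
Applying the formula gives 492.1 °R.

492.1 degrees Rankine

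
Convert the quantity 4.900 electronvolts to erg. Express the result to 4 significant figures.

1 electronvolt = 1.60218e-12 erg.
Thus 4.900 × 1.60218e-12 ≈ 7.851e-12 erg.

7.851e-12 erg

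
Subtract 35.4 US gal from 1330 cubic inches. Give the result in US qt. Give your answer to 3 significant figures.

-119 US qt

1330 in³ = 23.0303 US qt and 35.4 US gal = 141.600 US qt.
23.0303 − 141.600 ≈ -119 US qt.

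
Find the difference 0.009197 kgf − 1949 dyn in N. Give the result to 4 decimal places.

0.009197 kgf = 0.0901918 N and 1949 dyn = 0.0194900 N.
0.0901918 − 0.0194900 ≈ 0.0707 N.

0.0707 newtons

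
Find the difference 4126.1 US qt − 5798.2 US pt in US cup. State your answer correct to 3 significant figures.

4910 US cups

4126.1 US qt = 16504.4 US cup and 5798.2 US pt = 11596.4 US cup.
16504.4 − 11596.4 ≈ 4910 US cup.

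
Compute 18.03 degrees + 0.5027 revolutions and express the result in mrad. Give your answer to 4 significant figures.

3473 mrad

18.03 ° = 314.683 mrad and 0.5027 rev = 3158.56 mrad.
314.683 + 3158.56 ≈ 3473 mrad.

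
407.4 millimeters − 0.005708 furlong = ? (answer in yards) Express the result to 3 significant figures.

407.4 mm = 0.445538 yd and 0.005708 furlong = 1.25576 yd.
0.445538 − 1.25576 ≈ -0.810 yd.

-0.810 yd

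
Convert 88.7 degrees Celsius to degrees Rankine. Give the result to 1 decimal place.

°R = (°C + 273.15) × 9/5.
Applying the formula gives 651.3 °R.

651.3 °R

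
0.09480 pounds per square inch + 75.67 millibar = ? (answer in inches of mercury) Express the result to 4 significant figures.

2.428 inHg

0.09480 psi = 0.193015 inHg and 75.67 mbar = 2.23453 inHg.
0.193015 + 2.23453 ≈ 2.428 inHg.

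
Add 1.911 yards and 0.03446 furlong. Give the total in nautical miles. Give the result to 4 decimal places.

1.911 yd = 0.000943530 nmi and 0.03446 furlong = 0.00374312 nmi.
0.000943530 + 0.00374312 ≈ 0.0047 nmi.

0.0047 nautical miles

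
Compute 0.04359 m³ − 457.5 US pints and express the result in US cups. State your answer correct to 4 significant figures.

0.04359 m³ = 184.244 US cup and 457.5 US pt = 915.000 US cup.
184.244 − 915.000 ≈ -730.8 US cup.

-730.8 US cup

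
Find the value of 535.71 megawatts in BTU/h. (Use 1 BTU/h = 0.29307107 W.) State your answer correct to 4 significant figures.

1 MW = 3.41214 × 10^6 BTU/h.
Thus 535.71 × 3.41214 × 10^6 ≈ 1.828 × 10^9 BTU/h.

1.828 × 10^9 BTU per hour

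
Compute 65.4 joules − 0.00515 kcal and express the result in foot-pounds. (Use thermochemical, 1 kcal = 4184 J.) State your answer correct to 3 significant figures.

32.3 ft·lbf

65.4 J = 48.2366 ft·lbf and 0.00515 kcal = 15.8927 ft·lbf.
48.2366 − 15.8927 ≈ 32.3 ft·lbf.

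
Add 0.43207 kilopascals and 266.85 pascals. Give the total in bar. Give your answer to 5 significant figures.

0.0069892 bar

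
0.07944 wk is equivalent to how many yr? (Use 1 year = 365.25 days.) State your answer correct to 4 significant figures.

1 week = 0.0191650 years.
Then 0.07944 × 0.0191650 ≈ 0.001522 yr.

0.001522 years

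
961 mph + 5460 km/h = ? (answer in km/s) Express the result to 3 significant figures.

961 mph = 0.429605 km/s and 5460 km/h = 1.51667 km/s.
0.429605 + 1.51667 ≈ 1.95 km/s.

1.95 km/s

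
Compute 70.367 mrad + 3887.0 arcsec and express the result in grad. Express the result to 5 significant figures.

70.367 mrad = 4.47970 grad and 3887.0 arcsec = 1.19969 grad.
4.47970 + 1.19969 ≈ 5.6794 grad.

5.6794 grad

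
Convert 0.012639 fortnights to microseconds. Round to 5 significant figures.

1.5288e+10 μs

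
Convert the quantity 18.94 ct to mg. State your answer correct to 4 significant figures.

3788 milligrams

1 carat = 200.000 mg.
Then 18.94 × 200.000 ≈ 3788 mg.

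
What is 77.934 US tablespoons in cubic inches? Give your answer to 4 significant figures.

70.32 in³

1 US tbsp = 0.902344 in³.
So 77.934 × 0.902344 ≈ 70.32 in³.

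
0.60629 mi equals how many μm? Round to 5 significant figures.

9.7573e+8 micrometers

1 mile = 1.60934e+9 μm.
0.60629 × 1.60934e+9 ≈ 9.7573e+8 μm.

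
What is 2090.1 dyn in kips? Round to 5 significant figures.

1 dyne = 2.24809e-9 kip.
2090.1 × 2.24809e-9 ≈ 4.6987e-6 kip.

4.6987e-6 kip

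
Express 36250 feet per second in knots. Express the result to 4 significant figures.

21480 knots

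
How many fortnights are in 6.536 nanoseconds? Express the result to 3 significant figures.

1 nanosecond = 8.26720 × 10^-16 fortnight.
6.536 × 8.26720 × 10^-16 ≈ 5.40 × 10^-15 fortnight.

5.40 × 10^-15 fortnight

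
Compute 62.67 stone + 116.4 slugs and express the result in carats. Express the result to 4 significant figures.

1.048 × 10^7 ct

62.67 st = 1.98986 × 10^6 ct and 116.4 slug = 8.49365 × 10^6 ct.
1.98986 × 10^6 + 8.49365 × 10^6 ≈ 1.048 × 10^7 ct.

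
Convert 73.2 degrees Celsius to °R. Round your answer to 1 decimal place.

623.4 degrees Rankine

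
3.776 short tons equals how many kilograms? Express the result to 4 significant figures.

1 short ton = 907.185 kg.
Then 3.776 × 907.185 ≈ 3426 kg.

3426 kg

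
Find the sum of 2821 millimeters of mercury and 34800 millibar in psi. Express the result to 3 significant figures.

2821 mmHg = 54.5490 psi and 34800 mbar = 504.731 psi.
54.5490 + 504.731 ≈ 559 psi.

559 psi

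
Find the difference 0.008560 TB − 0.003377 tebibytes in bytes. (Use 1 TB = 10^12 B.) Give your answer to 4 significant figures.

4.847 × 10^9 B

0.008560 TB = 8.56000 × 10^9 B and 0.003377 TiB = 3.71305 × 10^9 B.
8.56000 × 10^9 − 3.71305 × 10^9 ≈ 4.847 × 10^9 B.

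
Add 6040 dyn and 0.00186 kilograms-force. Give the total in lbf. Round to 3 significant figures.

0.0177 pounds-force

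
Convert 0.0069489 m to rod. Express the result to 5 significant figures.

0.0013817 rod

1 m = 0.198839 rods.
Then 0.0069489 × 0.198839 ≈ 0.0013817 rod.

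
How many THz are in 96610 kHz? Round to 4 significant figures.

9.661 × 10^-5 THz

1 kHz = 1.00000 × 10^-9 THz.
Thus 96610 × 1.00000 × 10^-9 ≈ 9.661 × 10^-5 THz.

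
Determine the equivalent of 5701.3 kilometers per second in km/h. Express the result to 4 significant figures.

2.052 × 10^7 km/h

1 km/s = 3600.00 km/h.
5701.3 × 3600.00 ≈ 2.052 × 10^7 km/h.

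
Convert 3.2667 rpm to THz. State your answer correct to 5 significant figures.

5.4445e-14 terahertz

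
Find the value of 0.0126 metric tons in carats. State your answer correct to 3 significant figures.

63000 carats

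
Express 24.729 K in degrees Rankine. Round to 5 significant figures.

°R = K × 9/5.
Applying the formula gives 44.512 °R.

44.512 °R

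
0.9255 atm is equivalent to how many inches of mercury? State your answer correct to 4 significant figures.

1 atmosphere = 29.9213 inHg.
0.9255 × 29.9213 ≈ 27.69 inHg.

27.69 inHg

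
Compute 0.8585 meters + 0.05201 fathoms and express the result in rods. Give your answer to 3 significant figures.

0.190 rods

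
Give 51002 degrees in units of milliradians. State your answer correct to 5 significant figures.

1 ° = 17.4533 milliradians.
51002 × 17.4533 ≈ 890150 mrad.

890150 milliradians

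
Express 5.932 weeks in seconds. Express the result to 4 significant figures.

3.588e+6 seconds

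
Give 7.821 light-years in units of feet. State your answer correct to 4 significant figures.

2.428e+17 feet

1 light-year = 3.10391e+16 ft.
7.821 × 3.10391e+16 ≈ 2.428e+17 ft.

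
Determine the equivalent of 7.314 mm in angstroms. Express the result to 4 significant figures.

1 millimeter = 1.00000 × 10^7 Å.
7.314 × 1.00000 × 10^7 ≈ 7.314 × 10^7 Å.

7.314 × 10^7 Å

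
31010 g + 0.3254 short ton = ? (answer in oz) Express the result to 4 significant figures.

11510 oz

31010 g = 1093.85 oz and 0.3254 short ton = 10412.8 oz.
1093.85 + 10412.8 ≈ 11510 oz.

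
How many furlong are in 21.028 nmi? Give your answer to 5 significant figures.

1 nmi = 9.20624 furlong.
Thus 21.028 × 9.20624 ≈ 193.59 furlong.

193.59 furlongs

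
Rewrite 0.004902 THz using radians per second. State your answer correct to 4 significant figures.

3.080 × 10^10 rad/s

1 terahertz = 6.28319 × 10^12 rad/s.
So 0.004902 × 6.28319 × 10^12 ≈ 3.080 × 10^10 rad/s.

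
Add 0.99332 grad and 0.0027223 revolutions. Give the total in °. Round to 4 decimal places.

0.99332 grad = 0.893988 ° and 0.0027223 rev = 0.980028 °.
0.893988 + 0.980028 ≈ 1.8740 °.

1.8740 degrees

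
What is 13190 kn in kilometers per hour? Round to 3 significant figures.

24400 kilometers per hour

1 knot = 1.85200 km/h.
Thus 13190 × 1.85200 ≈ 24400 km/h.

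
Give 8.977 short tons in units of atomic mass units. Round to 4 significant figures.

4.904e+30 atomic mass units

1 short ton = 5.46319e+29 u.
Thus 8.977 × 5.46319e+29 ≈ 4.904e+30 u.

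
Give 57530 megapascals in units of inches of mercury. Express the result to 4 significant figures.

1 megapascal = 295.300 inches of mercury.
Then 57530 × 295.300 ≈ 1.699 × 10^7 inHg.

1.699 × 10^7 inches of mercury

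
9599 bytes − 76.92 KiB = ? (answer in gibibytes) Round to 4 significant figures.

9599 B = 8.93977 × 10^-6 GiB and 76.92 KiB = 7.33566 × 10^-5 GiB.
8.93977 × 10^-6 − 7.33566 × 10^-5 ≈ -6.442 × 10^-5 GiB.

-6.442 × 10^-5 GiB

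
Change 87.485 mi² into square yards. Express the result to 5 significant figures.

2.7099 × 10^8 yd²

1 mi² = 3.09760 × 10^6 yd².
Then 87.485 × 3.09760 × 10^6 ≈ 2.7099 × 10^8 yd².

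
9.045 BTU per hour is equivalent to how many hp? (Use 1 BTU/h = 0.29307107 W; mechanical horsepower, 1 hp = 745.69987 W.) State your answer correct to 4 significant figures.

0.003555 horsepower

1 BTU/h = 0.000393015 horsepower.
So 9.045 × 0.000393015 ≈ 0.003555 hp.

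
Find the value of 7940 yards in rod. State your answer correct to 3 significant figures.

1440 rod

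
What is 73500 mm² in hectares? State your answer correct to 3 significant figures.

1 mm² = 1.00000 × 10^-10 ha.
So 73500 × 1.00000 × 10^-10 ≈ 7.35 × 10^-6 ha.

7.35 × 10^-6 hectares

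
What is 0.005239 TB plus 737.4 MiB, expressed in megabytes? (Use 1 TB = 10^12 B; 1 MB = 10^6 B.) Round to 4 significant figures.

0.005239 TB = 5239.00 MB and 737.4 MiB = 773.220 MB.
5239.00 + 773.220 ≈ 6012 MB.

6012 MB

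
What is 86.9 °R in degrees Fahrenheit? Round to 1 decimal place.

°R = °F + 459.67.
Applying the formula gives -372.8 °F.

-372.8 °F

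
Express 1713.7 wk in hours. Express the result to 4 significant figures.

287900 h

1 week = 168.000 h.
1713.7 × 168.000 ≈ 287900 h.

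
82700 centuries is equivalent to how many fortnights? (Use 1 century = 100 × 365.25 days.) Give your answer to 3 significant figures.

2.16 × 10^8 fortnights

1 century = 2608.93 fortnight.
So 82700 × 2608.93 ≈ 2.16 × 10^8 fortnight.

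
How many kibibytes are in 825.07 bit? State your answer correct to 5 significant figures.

0.10072 kibibytes

1 bit = 0.000122070 KiB.
Then 825.07 × 0.000122070 ≈ 0.10072 KiB.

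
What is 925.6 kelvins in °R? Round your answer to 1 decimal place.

°R = K × 9/5.
Applying the formula gives 1666.1 °R.

1666.1 degrees Rankine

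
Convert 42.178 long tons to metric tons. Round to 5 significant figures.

1 long ton = 1.01605 metric tons.
42.178 × 1.01605 ≈ 42.855 t.

42.855 metric tons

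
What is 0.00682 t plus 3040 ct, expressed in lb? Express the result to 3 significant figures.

0.00682 t = 15.0355 lb and 3040 ct = 1.34041 lb.
15.0355 + 1.34041 ≈ 16.4 lb.

16.4 lb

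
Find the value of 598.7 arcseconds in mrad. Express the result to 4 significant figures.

1 arcsec = 0.00484814 mrad.
Thus 598.7 × 0.00484814 ≈ 2.903 mrad.

2.903 milliradians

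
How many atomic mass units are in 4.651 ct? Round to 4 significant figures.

1 carat = 1.20443 × 10^23 atomic mass units.
4.651 × 1.20443 × 10^23 ≈ 5.602 × 10^23 u.

5.602 × 10^23 u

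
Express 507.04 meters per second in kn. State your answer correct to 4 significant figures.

1 meter per second = 1.94384 kn.
Thus 507.04 × 1.94384 ≈ 985.6 kn.

985.6 kn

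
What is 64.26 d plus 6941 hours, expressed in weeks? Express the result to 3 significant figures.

64.26 d = 9.18000 wk and 6941 h = 41.3155 wk.
9.18000 + 41.3155 ≈ 50.5 wk.

50.5 weeks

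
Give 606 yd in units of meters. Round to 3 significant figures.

1 yd = 0.914400 m.
606 × 0.914400 ≈ 554 m.

554 m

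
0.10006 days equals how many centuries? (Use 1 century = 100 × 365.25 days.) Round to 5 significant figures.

1 d = 2.73785e-5 centuries.
0.10006 × 2.73785e-5 ≈ 2.7395e-6 century.

2.7395e-6 century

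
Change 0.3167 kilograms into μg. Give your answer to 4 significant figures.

3.167 × 10^8 micrograms

1 kg = 1.00000 × 10^9 μg.
Thus 0.3167 × 1.00000 × 10^9 ≈ 3.167 × 10^8 μg.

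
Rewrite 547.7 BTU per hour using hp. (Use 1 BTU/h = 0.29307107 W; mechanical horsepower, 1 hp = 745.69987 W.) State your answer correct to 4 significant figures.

1 BTU/h = 0.000393015 horsepower.
Then 547.7 × 0.000393015 ≈ 0.2153 hp.

0.2153 hp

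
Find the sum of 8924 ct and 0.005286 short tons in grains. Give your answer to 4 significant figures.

8924 ct = 27543.7 gr and 0.005286 short ton = 74004.0 gr.
27543.7 + 74004.0 ≈ 101500 gr.

101500 grains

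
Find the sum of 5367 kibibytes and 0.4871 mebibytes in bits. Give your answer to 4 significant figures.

4.805 × 10^7 bit

5367 KiB = 4.39665 × 10^7 bit and 0.4871 MiB = 4.08609 × 10^6 bit.
4.39665 × 10^7 + 4.08609 × 10^6 ≈ 4.805 × 10^7 bit.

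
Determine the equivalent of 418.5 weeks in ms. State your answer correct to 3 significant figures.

2.53e+11 ms

1 week = 6.04800e+8 milliseconds.
So 418.5 × 6.04800e+8 ≈ 2.53e+11 ms.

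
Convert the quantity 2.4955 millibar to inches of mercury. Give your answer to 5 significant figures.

1 millibar = 0.0295300 inHg.
Then 2.4955 × 0.0295300 ≈ 0.073692 inHg.

0.073692 inches of mercury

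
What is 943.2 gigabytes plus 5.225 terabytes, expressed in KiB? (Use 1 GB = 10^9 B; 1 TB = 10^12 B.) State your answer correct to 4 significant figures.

943.2 GB = 9.21094e+8 KiB and 5.225 TB = 5.10254e+9 KiB.
9.21094e+8 + 5.10254e+9 ≈ 6.024e+9 KiB.

6.024e+9 kibibytes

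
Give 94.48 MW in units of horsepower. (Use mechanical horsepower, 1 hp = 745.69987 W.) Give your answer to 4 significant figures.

126700 hp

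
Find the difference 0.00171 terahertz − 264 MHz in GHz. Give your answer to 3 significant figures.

0.00171 THz = 1.71000 GHz and 264 MHz = 0.264000 GHz.
1.71000 − 0.264000 ≈ 1.45 GHz.

1.45 gigahertz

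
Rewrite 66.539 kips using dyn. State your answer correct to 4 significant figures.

2.960e+10 dyn

1 kip = 4.44822e+8 dynes.
So 66.539 × 4.44822e+8 ≈ 2.960e+10 dyn.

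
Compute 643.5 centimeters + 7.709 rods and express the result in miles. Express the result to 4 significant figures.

643.5 cm = 0.00399852 mi and 7.709 rod = 0.0240906 mi.
0.00399852 + 0.0240906 ≈ 0.02809 mi.

0.02809 mi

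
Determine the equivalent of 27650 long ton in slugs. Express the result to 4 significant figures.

1 long ton = 69.6213 slug.
Then 27650 × 69.6213 ≈ 1.925e+6 slug.

1.925e+6 slug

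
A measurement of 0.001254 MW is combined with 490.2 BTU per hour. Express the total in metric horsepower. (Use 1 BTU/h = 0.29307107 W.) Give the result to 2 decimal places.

0.001254 MW = 1.70497 PS and 490.2 BTU/h = 0.195328 PS.
1.70497 + 0.195328 ≈ 1.90 PS.

1.90 metric horsepower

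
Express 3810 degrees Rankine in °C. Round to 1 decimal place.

1843.5 degrees Celsius

°R = (°C + 273.15) × 9/5.
Applying the formula gives 1843.5 °C.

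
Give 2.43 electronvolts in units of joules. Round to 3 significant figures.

3.89e-19 J

1 eV = 1.60218e-19 J.
Then 2.43 × 1.60218e-19 ≈ 3.89e-19 J.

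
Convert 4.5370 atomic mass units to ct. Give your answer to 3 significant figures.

1 u = 8.30270e-24 carats.
Then 4.5370 × 8.30270e-24 ≈ 3.77e-23 ct.

3.77e-23 ct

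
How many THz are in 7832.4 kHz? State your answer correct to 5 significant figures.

1 kHz = 1.00000e-9 terahertz.
Thus 7832.4 × 1.00000e-9 ≈ 7.8324e-6 THz.

7.8324e-6 terahertz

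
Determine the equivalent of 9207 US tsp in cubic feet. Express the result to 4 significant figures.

1.603 cubic feet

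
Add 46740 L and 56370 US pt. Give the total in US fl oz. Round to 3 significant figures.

2.48 × 10^6 US fl oz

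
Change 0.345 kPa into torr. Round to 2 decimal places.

2.59 torr

1 kilopascal = 7.50062 torr.
Then 0.345 × 7.50062 ≈ 2.59 torr.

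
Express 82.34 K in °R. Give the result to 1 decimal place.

°R = K × 9/5.
Applying the formula gives 148.2 °R.

148.2 degrees Rankine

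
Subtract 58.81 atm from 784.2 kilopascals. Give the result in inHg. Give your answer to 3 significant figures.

-1530 inHg

784.2 kPa = 231.574 inHg and 58.81 atm = 1759.67 inHg.
231.574 − 1759.67 ≈ -1530 inHg.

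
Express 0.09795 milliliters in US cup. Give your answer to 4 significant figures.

0.0004140 US cups

1 milliliter = 0.00422675 US cup.
So 0.09795 × 0.00422675 ≈ 0.0004140 US cup.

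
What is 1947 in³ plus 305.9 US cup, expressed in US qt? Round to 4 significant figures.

1947 in³ = 33.7143 US qt and 305.9 US cup = 76.4750 US qt.
33.7143 + 76.4750 ≈ 110.2 US qt.

110.2 US quarts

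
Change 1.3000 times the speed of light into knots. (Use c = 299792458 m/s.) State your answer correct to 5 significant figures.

7.5757 × 10^8 knots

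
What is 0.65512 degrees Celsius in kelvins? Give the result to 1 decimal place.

273.8 K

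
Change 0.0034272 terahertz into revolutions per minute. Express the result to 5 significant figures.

1 THz = 6.00000 × 10^13 rpm.
Thus 0.0034272 × 6.00000 × 10^13 ≈ 2.0563 × 10^11 rpm.

2.0563 × 10^11 revolutions per minute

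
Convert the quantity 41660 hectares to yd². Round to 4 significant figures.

4.982 × 10^8 square yards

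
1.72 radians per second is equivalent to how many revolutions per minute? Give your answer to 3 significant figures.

1 radian per second = 9.54930 rpm.
Then 1.72 × 9.54930 ≈ 16.4 rpm.

16.4 revolutions per minute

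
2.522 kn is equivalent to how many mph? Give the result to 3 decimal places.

1 knot = 1.15078 mph.
Thus 2.522 × 1.15078 ≈ 2.902 mph.

2.902 mph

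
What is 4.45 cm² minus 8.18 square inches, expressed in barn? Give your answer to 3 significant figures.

4.45 cm² = 4.45000 × 10^24 barn and 8.18 in² = 5.27741 × 10^25 barn.
4.45000 × 10^24 − 5.27741 × 10^25 ≈ -4.83 × 10^25 barn.

-4.83 × 10^25 barn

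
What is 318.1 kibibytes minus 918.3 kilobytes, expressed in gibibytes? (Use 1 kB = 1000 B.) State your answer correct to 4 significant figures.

-0.0005519 GiB

318.1 KiB = 0.000303364 GiB and 918.3 kB = 0.000855234 GiB.
0.000303364 − 0.000855234 ≈ -0.0005519 GiB.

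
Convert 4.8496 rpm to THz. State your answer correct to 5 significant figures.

8.0827e-14 terahertz

1 revolution per minute = 1.66667e-14 terahertz.
Then 4.8496 × 1.66667e-14 ≈ 8.0827e-14 THz.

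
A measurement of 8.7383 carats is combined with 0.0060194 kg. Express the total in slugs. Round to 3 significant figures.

0.000532 slug

8.7383 ct = 0.000119753 slug and 0.0060194 kg = 0.000412460 slug.
0.000119753 + 0.000412460 ≈ 0.000532 slug.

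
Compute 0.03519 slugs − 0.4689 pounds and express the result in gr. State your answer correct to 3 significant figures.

4640 gr

0.03519 slug = 7925.43 gr and 0.4689 lb = 3282.30 gr.
7925.43 − 3282.30 ≈ 4640 gr.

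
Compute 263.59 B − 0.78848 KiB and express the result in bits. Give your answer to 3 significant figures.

-4350 bits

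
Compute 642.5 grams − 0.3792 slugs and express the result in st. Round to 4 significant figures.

-0.7703 stone

642.5 g = 0.101176 st and 0.3792 slug = 0.871457 st.
0.101176 − 0.871457 ≈ -0.7703 st.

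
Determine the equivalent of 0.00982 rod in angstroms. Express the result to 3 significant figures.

4.94e+8 angstroms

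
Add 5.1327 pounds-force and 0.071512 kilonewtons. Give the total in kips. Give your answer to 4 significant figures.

5.1327 lbf = 0.00513270 kip and 0.071512 kN = 0.0160765 kip.
0.00513270 + 0.0160765 ≈ 0.02121 kip.

0.02121 kip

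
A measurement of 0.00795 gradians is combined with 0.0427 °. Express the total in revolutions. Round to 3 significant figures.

0.000138 rev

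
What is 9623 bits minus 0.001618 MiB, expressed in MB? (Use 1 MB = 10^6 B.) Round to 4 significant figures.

-0.0004937 megabytes

9623 bit = 0.001202875 MB and 0.001618 MiB = 0.001696596 MB.
0.001202875 − 0.001696596 ≈ -0.0004937 MB.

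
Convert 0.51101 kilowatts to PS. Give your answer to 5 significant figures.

1 kilowatt = 1.35962 PS.
0.51101 × 1.35962 ≈ 0.69478 PS.

0.69478 metric horsepower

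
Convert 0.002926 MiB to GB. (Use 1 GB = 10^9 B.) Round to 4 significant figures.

1 mebibyte = 0.00104858 GB.
So 0.002926 × 0.00104858 ≈ 3.068 × 10^-6 GB.

3.068 × 10^-6 gigabytes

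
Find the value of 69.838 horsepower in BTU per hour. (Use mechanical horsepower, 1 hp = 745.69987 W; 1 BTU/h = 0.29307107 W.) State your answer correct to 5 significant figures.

177700 BTU per hour

1 horsepower = 2544.43 BTU/h.
69.838 × 2544.43 ≈ 177700 BTU/h.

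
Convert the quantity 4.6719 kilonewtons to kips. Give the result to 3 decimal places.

1.050 kips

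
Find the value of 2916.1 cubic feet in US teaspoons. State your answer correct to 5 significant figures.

1.6753 × 10^7 US teaspoons

1 ft³ = 5745.04 US tsp.
2916.1 × 5745.04 ≈ 1.6753 × 10^7 US tsp.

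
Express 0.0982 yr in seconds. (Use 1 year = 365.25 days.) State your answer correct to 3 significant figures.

1 yr = 3.15576e+7 s.
Then 0.0982 × 3.15576e+7 ≈ 3.10e+6 s.

3.10e+6 seconds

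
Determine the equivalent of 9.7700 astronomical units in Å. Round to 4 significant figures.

1.462e+22 Å

1 au = 1.49598e+21 Å.
9.7700 × 1.49598e+21 ≈ 1.462e+22 Å.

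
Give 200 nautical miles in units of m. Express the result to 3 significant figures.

370000 m

1 nmi = 1852.00 m.
So 200 × 1852.00 ≈ 370000 m.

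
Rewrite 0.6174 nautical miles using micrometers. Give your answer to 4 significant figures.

1 nmi = 1.85200e+9 micrometers.
0.6174 × 1.85200e+9 ≈ 1.143e+9 μm.

1.143e+9 micrometers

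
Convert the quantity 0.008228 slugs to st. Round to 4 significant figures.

0.01891 st

1 slug = 2.29815 stone.
Then 0.008228 × 2.29815 ≈ 0.01891 st.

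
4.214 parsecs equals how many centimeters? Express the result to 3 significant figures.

1.30e+19 centimeters

1 pc = 3.08568e+18 cm.
So 4.214 × 3.08568e+18 ≈ 1.30e+19 cm.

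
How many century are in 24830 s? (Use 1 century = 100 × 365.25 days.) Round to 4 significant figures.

1 s = 3.16881 × 10^-10 century.
Thus 24830 × 3.16881 × 10^-10 ≈ 7.868 × 10^-6 century.

7.868 × 10^-6 centuries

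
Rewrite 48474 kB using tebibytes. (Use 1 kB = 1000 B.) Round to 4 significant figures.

4.409 × 10^-5 TiB

1 kB = 9.09495 × 10^-10 tebibytes.
Thus 48474 × 9.09495 × 10^-10 ≈ 4.409 × 10^-5 TiB.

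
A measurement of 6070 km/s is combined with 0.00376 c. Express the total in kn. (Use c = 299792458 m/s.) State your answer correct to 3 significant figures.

1.40 × 10^7 knots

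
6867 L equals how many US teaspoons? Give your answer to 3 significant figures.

1 liter = 202.884 US tsp.
Then 6867 × 202.884 ≈ 1.39 × 10^6 US tsp.

1.39 × 10^6 US teaspoons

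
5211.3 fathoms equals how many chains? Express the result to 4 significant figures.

473.8 chains

1 fathom = 0.0909091 chain.
Thus 5211.3 × 0.0909091 ≈ 473.8 chain.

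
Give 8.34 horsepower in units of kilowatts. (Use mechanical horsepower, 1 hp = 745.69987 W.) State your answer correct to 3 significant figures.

1 horsepower = 0.745700 kilowatts.
Then 8.34 × 0.745700 ≈ 6.22 kW.

6.22 kW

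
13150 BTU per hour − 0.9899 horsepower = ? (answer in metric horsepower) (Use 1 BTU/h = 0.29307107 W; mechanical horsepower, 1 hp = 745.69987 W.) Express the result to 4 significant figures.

4.236 PS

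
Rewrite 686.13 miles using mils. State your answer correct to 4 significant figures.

4.347 × 10^10 mil

1 mi = 6.33600 × 10^7 mil.
686.13 × 6.33600 × 10^7 ≈ 4.347 × 10^10 mil.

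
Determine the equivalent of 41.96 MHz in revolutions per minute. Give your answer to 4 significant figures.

2.518 × 10^9 rpm

1 MHz = 6.00000 × 10^7 rpm.
Thus 41.96 × 6.00000 × 10^7 ≈ 2.518 × 10^9 rpm.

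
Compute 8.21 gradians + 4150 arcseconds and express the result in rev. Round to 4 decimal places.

0.0237 rev

8.21 grad = 0.0205250 rev and 4150 arcsec = 0.00320216 rev.
0.0205250 + 0.00320216 ≈ 0.0237 rev.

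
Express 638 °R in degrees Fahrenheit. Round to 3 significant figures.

178 °F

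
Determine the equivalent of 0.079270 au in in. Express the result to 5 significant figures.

1 astronomical unit = 5.88968e+12 in.
Thus 0.079270 × 5.88968e+12 ≈ 4.6687e+11 in.

4.6687e+11 in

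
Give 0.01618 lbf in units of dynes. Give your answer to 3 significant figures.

7200 dyn

1 pound-force = 444822 dynes.
So 0.01618 × 444822 ≈ 7200 dyn.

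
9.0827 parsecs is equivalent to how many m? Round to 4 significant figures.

1 parsec = 3.08568e+16 m.
9.0827 × 3.08568e+16 ≈ 2.803e+17 m.

2.803e+17 m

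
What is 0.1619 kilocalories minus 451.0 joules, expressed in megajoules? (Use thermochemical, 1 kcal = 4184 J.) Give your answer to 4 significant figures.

0.0002264 MJ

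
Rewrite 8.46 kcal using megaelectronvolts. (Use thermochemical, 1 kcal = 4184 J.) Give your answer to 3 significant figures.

2.21 × 10^17 megaelectronvolts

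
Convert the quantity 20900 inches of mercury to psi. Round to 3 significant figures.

10300 pounds per square inch

1 inch of mercury = 0.491154 pounds per square inch.
20900 × 0.491154 ≈ 10300 psi.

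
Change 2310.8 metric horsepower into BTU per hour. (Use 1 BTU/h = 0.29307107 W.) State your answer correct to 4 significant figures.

5.799e+6 BTU/h

1 PS = 2509.63 BTU per hour.
So 2310.8 × 2509.63 ≈ 5.799e+6 BTU/h.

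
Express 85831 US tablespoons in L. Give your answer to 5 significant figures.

1 US tbsp = 0.0147868 liters.
85831 × 0.0147868 ≈ 1269.2 L.

1269.2 L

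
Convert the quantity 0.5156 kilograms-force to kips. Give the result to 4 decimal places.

1 kilogram-force = 0.00220462 kips.
0.5156 × 0.00220462 ≈ 0.0011 kip.

0.0011 kip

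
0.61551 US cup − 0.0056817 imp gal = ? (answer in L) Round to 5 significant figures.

0.61551 US cup = 0.145622 L and 0.0056817 imp gal = 0.0258295 L.
0.145622 − 0.0258295 ≈ 0.11979 L.

0.11979 liters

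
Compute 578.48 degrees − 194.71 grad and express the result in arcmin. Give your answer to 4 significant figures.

24190 arcmin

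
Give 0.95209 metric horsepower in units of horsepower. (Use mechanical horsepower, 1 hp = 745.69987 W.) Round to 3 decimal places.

1 PS = 0.986320 horsepower.
0.95209 × 0.986320 ≈ 0.939 hp.

0.939 horsepower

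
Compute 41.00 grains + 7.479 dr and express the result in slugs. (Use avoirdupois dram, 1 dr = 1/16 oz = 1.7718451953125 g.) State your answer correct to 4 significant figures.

41.00 gr = 0.000182046 slug and 7.479 dr = 0.000908025 slug.
0.000182046 + 0.000908025 ≈ 0.001090 slug.

0.001090 slug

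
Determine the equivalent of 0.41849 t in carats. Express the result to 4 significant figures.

2.092e+6 carats

1 metric ton = 5.00000e+6 ct.
Then 0.41849 × 5.00000e+6 ≈ 2.092e+6 ct.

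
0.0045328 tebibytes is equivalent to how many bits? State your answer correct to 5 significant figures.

3.9871e+10 bits

1 TiB = 8.79609e+12 bits.
Thus 0.0045328 × 8.79609e+12 ≈ 3.9871e+10 bit.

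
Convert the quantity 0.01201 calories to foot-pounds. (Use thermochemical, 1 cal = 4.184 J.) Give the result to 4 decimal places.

0.0371 foot-pounds

1 cal = 3.08596 foot-pounds.
Then 0.01201 × 3.08596 ≈ 0.0371 ft·lbf.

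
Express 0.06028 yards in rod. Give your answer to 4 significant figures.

0.01096 rod

1 yd = 0.181818 rod.
Thus 0.06028 × 0.181818 ≈ 0.01096 rod.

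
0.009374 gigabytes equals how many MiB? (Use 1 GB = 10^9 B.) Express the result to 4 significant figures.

8.940 mebibytes

1 gigabyte = 953.674 mebibytes.
0.009374 × 953.674 ≈ 8.940 MiB.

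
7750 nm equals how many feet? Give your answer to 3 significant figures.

1 nanometer = 3.28084 × 10^-9 ft.
Then 7750 × 3.28084 × 10^-9 ≈ 2.54 × 10^-5 ft.

2.54 × 10^-5 feet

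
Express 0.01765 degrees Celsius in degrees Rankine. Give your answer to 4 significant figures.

°R = (°C + 273.15) × 9/5.
Applying the formula gives 491.7 °R.

491.7 °R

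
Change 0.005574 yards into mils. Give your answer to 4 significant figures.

200.7 mils

1 yard = 36000.0 mil.
Then 0.005574 × 36000.0 ≈ 200.7 mil.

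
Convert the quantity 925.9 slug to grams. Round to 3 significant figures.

1 slug = 14593.9 g.
925.9 × 14593.9 ≈ 1.35e+7 g.

1.35e+7 g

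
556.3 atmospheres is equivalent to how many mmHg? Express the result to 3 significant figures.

423000 millimeters of mercury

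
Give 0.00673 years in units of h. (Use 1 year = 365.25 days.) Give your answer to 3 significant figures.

59.0 h

1 yr = 8766.00 hours.
Then 0.00673 × 8766.00 ≈ 59.0 h.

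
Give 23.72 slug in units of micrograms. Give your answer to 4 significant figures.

3.462e+11 micrograms

1 slug = 1.45939e+10 μg.
So 23.72 × 1.45939e+10 ≈ 3.462e+11 μg.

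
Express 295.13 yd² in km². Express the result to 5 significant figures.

0.00024677 km²

1 square yard = 8.36127 × 10^-7 square kilometers.
So 295.13 × 8.36127 × 10^-7 ≈ 0.00024677 km².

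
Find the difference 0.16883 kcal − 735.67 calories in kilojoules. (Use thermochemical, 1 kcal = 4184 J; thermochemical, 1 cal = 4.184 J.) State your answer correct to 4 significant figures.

0.16883 kcal = 0.706385 kJ and 735.67 cal = 3.07804 kJ.
0.706385 − 3.07804 ≈ -2.372 kJ.

-2.372 kilojoules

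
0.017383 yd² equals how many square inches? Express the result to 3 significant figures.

1 yd² = 1296.00 in².
Then 0.017383 × 1296.00 ≈ 22.5 in².

22.5 square inches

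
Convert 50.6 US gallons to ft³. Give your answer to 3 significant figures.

1 US gal = 0.133681 ft³.
So 50.6 × 0.133681 ≈ 6.76 ft³.

6.76 cubic feet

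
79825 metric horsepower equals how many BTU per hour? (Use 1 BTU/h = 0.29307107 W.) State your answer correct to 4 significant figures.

2.003 × 10^8 BTU/h

1 metric horsepower = 2509.63 BTU/h.
So 79825 × 2509.63 ≈ 2.003 × 10^8 BTU/h.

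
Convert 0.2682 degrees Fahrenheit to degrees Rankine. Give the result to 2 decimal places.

°R = °F + 459.67.
Applying the formula gives 459.94 °R.

459.94 °R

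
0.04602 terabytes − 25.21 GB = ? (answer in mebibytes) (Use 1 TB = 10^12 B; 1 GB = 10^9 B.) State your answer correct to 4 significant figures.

19850 MiB

0.04602 TB = 43888.1 MiB and 25.21 GB = 24042.1 MiB.
43888.1 − 24042.1 ≈ 19850 MiB.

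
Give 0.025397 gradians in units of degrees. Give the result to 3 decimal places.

0.023 °

1 grad = 0.900000 degrees.
Thus 0.025397 × 0.900000 ≈ 0.023 °.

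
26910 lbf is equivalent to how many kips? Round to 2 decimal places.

1 pound-force = 0.00100000 kip.
Thus 26910 × 0.00100000 ≈ 26.91 kip.

26.91 kips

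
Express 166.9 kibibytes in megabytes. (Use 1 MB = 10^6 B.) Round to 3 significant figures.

0.171 MB

1 kibibyte = 0.00102400 megabytes.
Then 166.9 × 0.00102400 ≈ 0.171 MB.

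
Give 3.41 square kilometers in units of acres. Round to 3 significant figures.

843 acre

1 km² = 247.105 acre.
Thus 3.41 × 247.105 ≈ 843 acre.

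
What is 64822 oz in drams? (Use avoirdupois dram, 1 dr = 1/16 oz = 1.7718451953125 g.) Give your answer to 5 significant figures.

1.0372 × 10^6 drams

1 ounce = 16.0000 drams.
Then 64822 × 16.0000 ≈ 1.0372 × 10^6 dr.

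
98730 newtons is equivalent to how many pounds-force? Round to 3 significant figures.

22200 lbf

1 N = 0.224809 pounds-force.
So 98730 × 0.224809 ≈ 22200 lbf.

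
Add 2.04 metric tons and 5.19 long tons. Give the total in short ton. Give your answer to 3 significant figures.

2.04 t = 2.24872 short ton and 5.19 long ton = 5.81280 short ton.
2.24872 + 5.81280 ≈ 8.06 short ton.

8.06 short ton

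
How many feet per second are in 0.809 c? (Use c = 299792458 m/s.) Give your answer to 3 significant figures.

7.96 × 10^8 ft/s

1 c = 9.83571 × 10^8 feet per second.
Then 0.809 × 9.83571 × 10^8 ≈ 7.96 × 10^8 ft/s.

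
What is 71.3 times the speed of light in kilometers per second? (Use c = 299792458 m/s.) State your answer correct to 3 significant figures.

2.14e+7 kilometers per second

1 speed of light = 299792 kilometers per second.
Thus 71.3 × 299792 ≈ 2.14e+7 km/s.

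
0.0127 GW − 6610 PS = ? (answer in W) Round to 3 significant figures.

0.0127 GW = 1.27000e+7 W and 6610 PS = 4.86165e+6 W.
1.27000e+7 − 4.86165e+6 ≈ 7.84e+6 W.

7.84e+6 W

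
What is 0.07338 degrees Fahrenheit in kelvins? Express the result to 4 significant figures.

255.4 kelvins

K = (°F + 459.67) × 5/9.
Applying the formula gives 255.4 K.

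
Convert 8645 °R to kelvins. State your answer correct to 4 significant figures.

4803 K

°R = K × 9/5.
Applying the formula gives 4803 K.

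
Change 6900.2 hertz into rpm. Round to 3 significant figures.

1 hertz = 60.0000 rpm.
So 6900.2 × 60.0000 ≈ 414000 rpm.

414000 rpm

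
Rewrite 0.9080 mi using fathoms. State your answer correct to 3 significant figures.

799 fathoms

1 mi = 880.000 fathom.
0.9080 × 880.000 ≈ 799 fathom.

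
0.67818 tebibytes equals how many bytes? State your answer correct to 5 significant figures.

7.4567e+11 B

1 tebibyte = 1.09951e+12 B.
Then 0.67818 × 1.09951e+12 ≈ 7.4567e+11 B.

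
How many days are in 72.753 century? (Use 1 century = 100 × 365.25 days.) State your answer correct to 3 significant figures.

2.66e+6 d

1 century = 36525.0 d.
Then 72.753 × 36525.0 ≈ 2.66e+6 d.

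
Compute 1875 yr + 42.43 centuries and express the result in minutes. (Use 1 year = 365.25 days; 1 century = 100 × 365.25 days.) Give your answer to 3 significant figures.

1875 yr = 9.86175 × 10^8 min and 42.43 century = 2.23165 × 10^9 min.
9.86175 × 10^8 + 2.23165 × 10^9 ≈ 3.22 × 10^9 min.

3.22 × 10^9 minutes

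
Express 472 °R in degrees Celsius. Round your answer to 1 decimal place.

-10.9 degrees Celsius

°R = (°C + 273.15) × 9/5.
Applying the formula gives -10.9 °C.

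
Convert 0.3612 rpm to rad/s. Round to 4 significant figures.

0.03782 radians per second

1 revolution per minute = 0.104720 radians per second.
0.3612 × 0.104720 ≈ 0.03782 rad/s.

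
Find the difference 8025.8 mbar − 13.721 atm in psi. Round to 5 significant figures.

8025.8 mbar = 116.404 psi and 13.721 atm = 201.643 psi.
116.404 − 201.643 ≈ -85.239 psi.

-85.239 pounds per square inch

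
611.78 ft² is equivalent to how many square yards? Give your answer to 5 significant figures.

67.976 yd²

1 ft² = 0.1111111 square yards.
Then 611.78 × 0.1111111 ≈ 67.976 yd².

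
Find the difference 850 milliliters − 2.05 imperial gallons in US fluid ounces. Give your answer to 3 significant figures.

-286 US fluid ounces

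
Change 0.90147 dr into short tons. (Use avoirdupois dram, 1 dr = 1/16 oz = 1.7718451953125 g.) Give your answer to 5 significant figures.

1 dr = 1.953125 × 10^-6 short ton.
Then 0.90147 × 1.953125 × 10^-6 ≈ 1.7607 × 10^-6 short ton.

1.7607 × 10^-6 short ton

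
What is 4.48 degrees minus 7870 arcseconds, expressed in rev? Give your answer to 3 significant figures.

0.00637 revolutions

4.48 ° = 0.0124444 rev and 7870 arcsec = 0.00607253 rev.
0.0124444 − 0.00607253 ≈ 0.00637 rev.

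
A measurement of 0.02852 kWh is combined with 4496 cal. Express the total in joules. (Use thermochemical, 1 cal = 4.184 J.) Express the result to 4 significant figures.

0.02852 kWh = 102672 J and 4496 cal = 18811.3 J.
102672 + 18811.3 ≈ 121500 J.

121500 joules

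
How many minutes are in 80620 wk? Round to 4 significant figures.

8.126e+8 minutes

1 week = 10080.0 min.
Thus 80620 × 10080.0 ≈ 8.126e+8 min.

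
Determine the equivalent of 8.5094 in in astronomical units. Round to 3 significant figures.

1.44 × 10^-12 astronomical units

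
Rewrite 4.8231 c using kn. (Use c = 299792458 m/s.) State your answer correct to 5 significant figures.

2.8107 × 10^9 kn

1 speed of light = 5.82750 × 10^8 kn.
Thus 4.8231 × 5.82750 × 10^8 ≈ 2.8107 × 10^9 kn.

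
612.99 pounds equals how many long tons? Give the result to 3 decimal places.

0.274 long tons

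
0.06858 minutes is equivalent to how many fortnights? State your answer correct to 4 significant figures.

3.402 × 10^-6 fortnight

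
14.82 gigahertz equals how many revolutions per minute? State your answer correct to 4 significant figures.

8.892 × 10^11 revolutions per minute

1 gigahertz = 6.00000 × 10^10 rpm.
14.82 × 6.00000 × 10^10 ≈ 8.892 × 10^11 rpm.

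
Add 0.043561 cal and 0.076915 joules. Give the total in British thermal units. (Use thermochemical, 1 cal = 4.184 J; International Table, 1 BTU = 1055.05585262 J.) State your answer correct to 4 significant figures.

0.043561 cal = 0.000172748 BTU and 0.076915 J = 7.29014e-5 BTU.
0.000172748 + 7.29014e-5 ≈ 0.0002456 BTU.

0.0002456 BTU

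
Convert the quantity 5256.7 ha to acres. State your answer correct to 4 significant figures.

12990 acre

1 ha = 2.47105 acres.
So 5256.7 × 2.47105 ≈ 12990 acre.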